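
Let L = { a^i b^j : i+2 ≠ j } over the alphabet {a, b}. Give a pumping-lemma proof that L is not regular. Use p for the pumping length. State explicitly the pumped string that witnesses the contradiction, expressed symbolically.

Toward a contradiction, assume L is regular with pumping length p.
Choose w = a^p b^{p+p!+2}. Since p ≠ (p+p!+2)-2 = p+p!, w ∈ L; and |w| ≥ p.
By the pumping lemma, w = xyz with |xy| ≤ p and y is nonempty.
Since the first p symbols of w are all a's and |xy| ≤ p, y lies entirely in the leading a-block: y = a^k for some k with 1 ≤ k ≤ p.
Since 1 ≤ k ≤ p, k divides p!; set t = 1 + p!/k. Then xy^t z has p + (p!/k)·k = p + p! copies of a. Now the a-count is p+p! and (b-count)-2 = (p+p!+2)-2 = p+p!, so i+2 ≠ j fails. So xy^t z = a^{p+p!} b^{p+p!+2} ∉ L.
This is a contradiction; hence L is not regular.

a^{p+p!} b^{p+p!+2}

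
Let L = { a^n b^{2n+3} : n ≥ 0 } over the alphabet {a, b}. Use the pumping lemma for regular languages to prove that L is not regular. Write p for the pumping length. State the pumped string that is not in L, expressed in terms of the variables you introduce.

a^{p+k} b^{2p+3}

Assume L is regular. Let p be the pumping length given by the pumping lemma.
Choose w = a^p b^{2p+3}, which is in L with |w| = 3p+3 ≥ p.
The pumping lemma gives a decomposition w = xyz where |xy| ≤ p and y is nonempty.
Because |xy| ≤ p and w begins with p copies of a, we have y = a^k with 1 ≤ k ≤ p.
Pump with i = 2: xy^2z = a^{p+k} b^{2p+3}. For this to lie in L we would need 2p+3 = 2(p+k)+3, which forces k = 0. But k ≥ 1, so xy^2z ∉ L.
This contradicts the pumping lemma, so L is not regular.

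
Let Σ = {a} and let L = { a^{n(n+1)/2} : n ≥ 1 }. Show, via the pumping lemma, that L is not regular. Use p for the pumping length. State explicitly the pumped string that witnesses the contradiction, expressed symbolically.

Assume L is regular. Let p be the pumping length given by the pumping lemma.
Take w = a^{p(p+1)/2} ∈ L with |w| = p(p+1)/2 ≥ p.
The pumping lemma gives a decomposition w = xyz where |xy| ≤ p and |y| > 0.
Then y = a^k for some k with 1 ≤ k ≤ p.
Pump with i = 2: xy^2z = a^{p(p+1)/2+k}. Since 1 ≤ k ≤ p, p(p+1)/2 < p(p+1)/2+k ≤ p(p+1)/2+p < (p+1)(p+2)/2, so p(p+1)/2+k is strictly between consecutive triangular numbers. So xy^2z ∉ L.
This is a contradiction; hence L is not regular.

a^{p(p+1)/2+k}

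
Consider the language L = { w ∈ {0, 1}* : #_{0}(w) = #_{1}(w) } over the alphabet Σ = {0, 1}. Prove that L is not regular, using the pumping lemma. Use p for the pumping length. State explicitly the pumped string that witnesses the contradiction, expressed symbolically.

Suppose for contradiction that L is regular, and let p be the pumping length.
Choose w = 0^p 1^p ∈ L with |w| = 2p ≥ p.
Write w = xyz as guaranteed by the lemma, with |xy| ≤ p and |y| ≥ 1.
The first p characters of w are 0's, so xy (and hence y) consists only of 0's. Write y = 0^k, 1 ≤ k ≤ p.
Pump with i = 2: xy^2z = 0^{p+k} 1^p has p+k occurrences of 0 but only p of 1. Since k ≥ 1 the counts differ, so xy^2z ∉ L.
This contradicts the pumping lemma, so L is not regular.

0^{p+k} 1^p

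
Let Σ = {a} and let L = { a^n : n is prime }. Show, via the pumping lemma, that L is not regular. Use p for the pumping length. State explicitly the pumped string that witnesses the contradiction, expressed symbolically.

a^{q(1+k)}

Assume L is regular. Let p be the pumping length given by the pumping lemma.
Let q be a prime with q ≥ p+2 (infinitely many primes exist), and take w = a^q ∈ L with |w| = q ≥ p.
The pumping lemma gives a decomposition w = xyz where |xy| ≤ p and |y| > 0.
Then y = a^k for some k with 1 ≤ k ≤ p.
Since 1 ≤ k ≤ p, |xz| = q-k. Pump with i = q+1: |xy^{q+1}z| = (q-k)+(q+1)k = q+qk = q(1+k), which is composite (both factors ≥ 2). So xy^{q+1}z = a^{q(1+k)} ∉ L.
This contradicts the pumping lemma, so L is not regular.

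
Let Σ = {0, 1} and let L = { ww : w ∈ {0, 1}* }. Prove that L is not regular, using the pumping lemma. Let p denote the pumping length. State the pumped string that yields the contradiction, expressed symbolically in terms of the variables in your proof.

Assume L is regular. Let p be the pumping length given by the pumping lemma.
Take w = 0^p 1^p 0^p 1^p = uu where u = 0^p1^p; then w ∈ L and |w| = 4p ≥ p.
The pumping lemma gives a decomposition w = xyz where |xy| ≤ p and y is nonempty.
The first p characters of w are 0's, so xy (and hence y) consists only of 0's. Write y = 0^k, 1 ≤ k ≤ p.
Pump with i = 2: xy^2z = 0^{p+k} 1^p 0^p 1^p, of length 4p+k. Suppose this equals vv. The string starts with 0 and ends with 1, so v does too; thus the boundary between the two copies of v is a 1→0 transition. There is exactly one such transition, at position 2p+k, so |v| = 2p+k and |vv| = 4p+2k ≠ 4p+k since k ≥ 1. So xy^2z ∉ L.
This is a contradiction; hence L is not regular.

0^{p+k} 1^p 0^p 1^p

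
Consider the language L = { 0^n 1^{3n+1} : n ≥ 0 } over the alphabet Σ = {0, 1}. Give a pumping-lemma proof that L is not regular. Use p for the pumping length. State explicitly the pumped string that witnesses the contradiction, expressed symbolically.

0^{p+k} 1^{3p+1}

Suppose for contradiction that L is regular, and let p be the pumping length.
Let w = 0^p 1^{3p+1} ∈ L; note |w| = 4p+1 ≥ p.
By the pumping lemma, w = xyz with |xy| ≤ p and y is nonempty.
The first p characters of w are 0's, so xy (and hence y) consists only of 0's. Write y = 0^k, 1 ≤ k ≤ p.
Pump with i = 2: xy^2z = 0^{p+k} 1^{3p+1}. For this to lie in L we would need 3p+1 = 3(p+k)+1, which forces k = 0. But k ≥ 1, so xy^2z ∉ L.
This is a contradiction; hence L is not regular.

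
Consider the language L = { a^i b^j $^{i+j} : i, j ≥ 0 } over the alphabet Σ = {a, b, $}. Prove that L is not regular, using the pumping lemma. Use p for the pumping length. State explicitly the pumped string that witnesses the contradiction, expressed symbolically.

Toward a contradiction, assume L is regular with pumping length p.
Take w = a^p b^p $^{2p} ∈ L (with i=j=p, i+j=2p), |w| = 4p ≥ p.
The pumping lemma gives a decomposition w = xyz where |xy| ≤ p and y is nonempty.
Since the first p symbols of w are all a's and |xy| ≤ p, y lies entirely in the leading a-block: y = a^k for some k with 1 ≤ k ≤ p.
Consider xy^2z = a^{p+k} b^p $^{2p}. Now the a- and b-counts sum to 2p+k, but the $-count is 2p ≠ 2p+k. So xy^2z ∉ L.
This is a contradiction; hence L is not regular.

a^{p+k} b^p $^{2p}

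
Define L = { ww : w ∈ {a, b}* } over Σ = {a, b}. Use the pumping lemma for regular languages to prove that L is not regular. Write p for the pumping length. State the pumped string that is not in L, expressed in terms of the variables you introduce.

Assume L is regular. Let p be the pumping length given by the pumping lemma.
Take w = a^p b^p a^p b^p = uu where u = a^pb^p; then w ∈ L and |w| = 4p ≥ p.
The pumping lemma gives a decomposition w = xyz where |xy| ≤ p and y is nonempty.
The first p characters of w are a's, so xy (and hence y) consists only of a's. Write y = a^k, 1 ≤ k ≤ p.
Pump with i = 2: xy^2z = a^{p+k} b^p a^p b^p, of length 4p+k. Suppose this equals vv. The string starts with a and ends with b, so v does too; thus the boundary between the two copies of v is a b→a transition. There is exactly one such transition, at position 2p+k, so |v| = 2p+k and |vv| = 4p+2k ≠ 4p+k since k ≥ 1. So xy^2z ∉ L.
Contradiction. Therefore L is not regular.

a^{p+k} b^p a^p b^p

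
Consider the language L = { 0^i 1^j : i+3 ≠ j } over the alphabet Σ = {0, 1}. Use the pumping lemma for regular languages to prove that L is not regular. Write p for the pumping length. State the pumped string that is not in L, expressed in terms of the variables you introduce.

Assume L is regular. Let p be the pumping length given by the pumping lemma.
Choose w = 0^p 1^{p+p!+3}. Since p ≠ (p+p!+3)-3 = p+p!, w ∈ L; and |w| ≥ p.
Write w = xyz as guaranteed by the lemma, with |xy| ≤ p and y is nonempty.
Since the first p symbols of w are all 0's and |xy| ≤ p, y lies entirely in the leading 0-block: y = 0^k for some k with 1 ≤ k ≤ p.
Since 1 ≤ k ≤ p, k divides p!; set t = 1 + p!/k. Then xy^t z has p + (p!/k)·k = p + p! copies of 0. Now the 0-count is p+p! and (1-count)-3 = (p+p!+3)-3 = p+p!, so i+3 ≠ j fails. So xy^t z = 0^{p+p!} 1^{p+p!+3} ∉ L.
This is a contradiction; hence L is not regular.

0^{p+p!} 1^{p+p!+3}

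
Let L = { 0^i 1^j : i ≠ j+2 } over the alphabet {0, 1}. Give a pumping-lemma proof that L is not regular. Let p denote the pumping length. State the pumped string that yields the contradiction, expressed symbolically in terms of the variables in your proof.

0^{p+p!} 1^{p+p!-2}

Suppose for contradiction that L is regular, and let p be the pumping length.
Choose w = 0^p 1^{p+p!-2}. Since p ≠ (p+p!-2)+2 = p+p!, w ∈ L; and |w| ≥ p.
Write w = xyz as guaranteed by the lemma, with |xy| ≤ p and |y| > 0.
Since the first p symbols of w are all 0's and |xy| ≤ p, y lies entirely in the leading 0-block: y = 0^k for some k with 1 ≤ k ≤ p.
Since 1 ≤ k ≤ p, k divides p!; set t = 1 + p!/k. Then xy^t z has p + (p!/k)·k = p + p! copies of 0. Now the 0-count is p+p! and (1-count)+2 = (p+p!-2)+2 = p+p!, so i ≠ j+2 fails. So xy^t z = 0^{p+p!} 1^{p+p!-2} ∉ L.
This is a contradiction; hence L is not regular.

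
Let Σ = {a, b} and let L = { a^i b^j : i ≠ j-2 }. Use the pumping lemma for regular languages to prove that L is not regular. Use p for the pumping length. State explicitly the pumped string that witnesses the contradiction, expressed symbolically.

Suppose for contradiction that L is regular, and let p be the pumping length.
Choose w = a^p b^{p+p!+2}. Since p ≠ (p+p!+2)-2 = p+p!, w ∈ L; and |w| ≥ p.
The pumping lemma gives a decomposition w = xyz where |xy| ≤ p and y is nonempty.
Because |xy| ≤ p and w begins with p copies of a, we have y = a^k with 1 ≤ k ≤ p.
Since 1 ≤ k ≤ p, k divides p!; set t = 1 + p!/k. Then xy^t z has p + (p!/k)·k = p + p! copies of a. Now the a-count is p+p! and (b-count)-2 = (p+p!+2)-2 = p+p!, so i ≠ j-2 fails. So xy^t z = a^{p+p!} b^{p+p!+2} ∉ L.
This contradicts the pumping lemma, so L is not regular.

a^{p+p!} b^{p+p!+2}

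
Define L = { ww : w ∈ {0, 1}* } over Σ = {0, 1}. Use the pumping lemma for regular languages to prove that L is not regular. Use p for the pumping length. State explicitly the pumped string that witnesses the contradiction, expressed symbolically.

Suppose for contradiction that L is regular, and let p be the pumping length.
Take w = 0^p 1^p 0^p 1^p = uu where u = 0^p1^p; then w ∈ L and |w| = 4p ≥ p.
The pumping lemma gives a decomposition w = xyz where |xy| ≤ p and |y| ≥ 1.
The first p characters of w are 0's, so xy (and hence y) consists only of 0's. Write y = 0^k, 1 ≤ k ≤ p.
Pump with i = 2: xy^2z = 0^{p+k} 1^p 0^p 1^p, of length 4p+k. Suppose this equals vv. The string starts with 0 and ends with 1, so v does too; thus the boundary between the two copies of v is a 1→0 transition. There is exactly one such transition, at position 2p+k, so |v| = 2p+k and |vv| = 4p+2k ≠ 4p+k since k ≥ 1. So xy^2z ∉ L.
This contradicts the pumping lemma, so L is not regular.

0^{p+k} 1^p 0^p 1^p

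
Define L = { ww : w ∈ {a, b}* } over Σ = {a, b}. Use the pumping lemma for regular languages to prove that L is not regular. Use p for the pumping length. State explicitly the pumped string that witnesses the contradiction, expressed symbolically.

Assume L is regular. Let p be the pumping length given by the pumping lemma.
Take w = a^p b^p a^p b^p = uu where u = a^pb^p; then w ∈ L and |w| = 4p ≥ p.
The pumping lemma gives a decomposition w = xyz where |xy| ≤ p and |y| > 0.
The first p characters of w are a's, so xy (and hence y) consists only of a's. Write y = a^k, 1 ≤ k ≤ p.
Pump with i = 2: xy^2z = a^{p+k} b^p a^p b^p, of length 4p+k. Suppose this equals vv. The string starts with a and ends with b, so v does too; thus the boundary between the two copies of v is a b→a transition. There is exactly one such transition, at position 2p+k, so |v| = 2p+k and |vv| = 4p+2k ≠ 4p+k since k ≥ 1. So xy^2z ∉ L.
This contradicts the pumping lemma, so L is not regular.

a^{p+k} b^p a^p b^p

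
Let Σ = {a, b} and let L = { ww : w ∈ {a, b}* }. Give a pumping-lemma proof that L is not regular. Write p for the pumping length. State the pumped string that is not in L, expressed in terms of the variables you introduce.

a^{p+k} b^p a^p b^p

Toward a contradiction, assume L is regular with pumping length p.
Take w = a^p b^p a^p b^p = uu where u = a^pb^p; then w ∈ L and |w| = 4p ≥ p.
The pumping lemma gives a decomposition w = xyz where |xy| ≤ p and y is nonempty.
Because |xy| ≤ p and w begins with p copies of a, we have y = a^k with 1 ≤ k ≤ p.
Pump with i = 2: xy^2z = a^{p+k} b^p a^p b^p, of length 4p+k. Suppose this equals vv. The string starts with a and ends with b, so v does too; thus the boundary between the two copies of v is a b→a transition. There is exactly one such transition, at position 2p+k, so |v| = 2p+k and |vv| = 4p+2k ≠ 4p+k since k ≥ 1. So xy^2z ∉ L.
This is a contradiction; hence L is not regular.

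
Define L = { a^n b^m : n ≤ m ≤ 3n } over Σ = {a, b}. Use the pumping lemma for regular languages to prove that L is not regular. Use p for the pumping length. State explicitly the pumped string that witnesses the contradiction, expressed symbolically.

a^{p+k} b^p

Assume L is regular. Let p be the pumping length given by the pumping lemma.
Take w = a^p b^p ∈ L (since p ≤ p ≤ 3p), with |w| = 2p ≥ p.
The pumping lemma gives a decomposition w = xyz where |xy| ≤ p and |y| > 0.
Since the first p symbols of w are all a's and |xy| ≤ p, y lies entirely in the leading a-block: y = a^k for some k with 1 ≤ k ≤ p.
Pump with i = 2: xy^2z = a^{p+k} b^p. Now n = p+k > p = m, so the condition n ≤ m fails. Thus xy^2z ∉ L.
This is a contradiction; hence L is not regular.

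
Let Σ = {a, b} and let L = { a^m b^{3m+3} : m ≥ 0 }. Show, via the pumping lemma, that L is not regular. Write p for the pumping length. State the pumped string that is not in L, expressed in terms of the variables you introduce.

Assume L is regular; let p be its pumping constant.
Let w = a^p b^{3p+3} ∈ L; note |w| = 4p+3 ≥ p.
The pumping lemma gives a decomposition w = xyz where |xy| ≤ p and |y| ≥ 1.
The first p characters of w are a's, so xy (and hence y) consists only of a's. Write y = a^k, 1 ≤ k ≤ p.
Pump with i = 2: xy^2z = a^{p+k} b^{3p+3}. For this to lie in L we would need 3p+3 = 3(p+k)+3, which forces k = 0. But k ≥ 1, so xy^2z ∉ L.
Contradiction. Therefore L is not regular.

a^{p+k} b^{3p+3}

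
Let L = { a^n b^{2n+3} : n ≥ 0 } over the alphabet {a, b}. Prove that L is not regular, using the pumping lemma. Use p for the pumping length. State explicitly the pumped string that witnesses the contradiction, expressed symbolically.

a^{p+k} b^{2p+3}

Suppose for contradiction that L is regular, and let p be the pumping length.
Choose w = a^p b^{2p+3}, which is in L with |w| = 3p+3 ≥ p.
Write w = xyz as guaranteed by the lemma, with |xy| ≤ p and y is nonempty.
Since the first p symbols of w are all a's and |xy| ≤ p, y lies entirely in the leading a-block: y = a^k for some k with 1 ≤ k ≤ p.
Pump with i = 2: xy^2z = a^{p+k} b^{2p+3}. For this to lie in L we would need 2p+3 = 2(p+k)+3, which forces k = 0. But k ≥ 1, so xy^2z ∉ L.
Contradiction. Therefore L is not regular.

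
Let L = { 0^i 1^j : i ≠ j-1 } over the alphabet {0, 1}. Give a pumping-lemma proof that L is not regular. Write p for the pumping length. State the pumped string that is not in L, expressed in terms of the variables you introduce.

Assume L is regular; let p be its pumping constant.
Choose w = 0^p 1^{p+p!+1}. Since p ≠ (p+p!+1)-1 = p+p!, w ∈ L; and |w| ≥ p.
Write w = xyz as guaranteed by the lemma, with |xy| ≤ p and |y| ≥ 1.
The first p characters of w are 0's, so xy (and hence y) consists only of 0's. Write y = 0^k, 1 ≤ k ≤ p.
Since 1 ≤ k ≤ p, k divides p!; set t = 1 + p!/k. Then xy^t z has p + (p!/k)·k = p + p! copies of 0. Now the 0-count is p+p! and (1-count)-1 = (p+p!+1)-1 = p+p!, so i ≠ j-1 fails. So xy^t z = 0^{p+p!} 1^{p+p!+1} ∉ L.
This contradicts the pumping lemma, so L is not regular.

0^{p+p!} 1^{p+p!+1}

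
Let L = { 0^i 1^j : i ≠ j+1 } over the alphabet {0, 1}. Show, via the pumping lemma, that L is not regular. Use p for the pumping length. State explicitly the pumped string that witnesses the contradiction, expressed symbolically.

Suppose for contradiction that L is regular, and let p be the pumping length.
Choose w = 0^p 1^{p+p!-1}. Since p ≠ (p+p!-1)+1 = p+p!, w ∈ L; and |w| ≥ p.
The pumping lemma gives a decomposition w = xyz where |xy| ≤ p and y is nonempty.
The first p characters of w are 0's, so xy (and hence y) consists only of 0's. Write y = 0^k, 1 ≤ k ≤ p.
Since 1 ≤ k ≤ p, k divides p!; set t = 1 + p!/k. Then xy^t z has p + (p!/k)·k = p + p! copies of 0. Now the 0-count is p+p! and (1-count)+1 = (p+p!-1)+1 = p+p!, so i ≠ j+1 fails. So xy^t z = 0^{p+p!} 1^{p+p!-1} ∉ L.
This is a contradiction; hence L is not regular.

0^{p+p!} 1^{p+p!-1}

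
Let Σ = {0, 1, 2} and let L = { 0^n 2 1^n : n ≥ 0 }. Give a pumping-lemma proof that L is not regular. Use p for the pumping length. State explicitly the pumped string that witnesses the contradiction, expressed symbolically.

Assume L is regular; let p be its pumping constant.
Take w = 0^p 2 1^p ∈ L with |w| = 2p+1 ≥ p.
Write w = xyz as guaranteed by the lemma, with |xy| ≤ p and y is nonempty.
Since the first p symbols of w are all 0's and |xy| ≤ p, y lies entirely in the leading 0-block: y = 0^k for some k with 1 ≤ k ≤ p.
Pump with i = 2: xy^2z = 0^{p+k} 2 1^p, which would require p+k = p. But k ≥ 1, so xy^2z ∉ L.
Contradiction. Therefore L is not regular.

0^{p+k} 2 1^p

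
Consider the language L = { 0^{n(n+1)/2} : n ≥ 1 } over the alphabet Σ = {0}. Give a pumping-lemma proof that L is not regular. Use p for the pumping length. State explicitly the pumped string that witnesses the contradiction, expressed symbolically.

0^{p(p+1)/2+k}

Toward a contradiction, assume L is regular with pumping length p.
Take w = 0^{p(p+1)/2} ∈ L with |w| = p(p+1)/2 ≥ p.
By the pumping lemma, w = xyz with |xy| ≤ p and |y| > 0.
Then y = 0^k for some k with 1 ≤ k ≤ p.
Pump with i = 2: xy^2z = 0^{p(p+1)/2+k}. Since 1 ≤ k ≤ p, p(p+1)/2 < p(p+1)/2+k ≤ p(p+1)/2+p < (p+1)(p+2)/2, so p(p+1)/2+k is strictly between consecutive triangular numbers. So xy^2z ∉ L.
Contradiction. Therefore L is not regular.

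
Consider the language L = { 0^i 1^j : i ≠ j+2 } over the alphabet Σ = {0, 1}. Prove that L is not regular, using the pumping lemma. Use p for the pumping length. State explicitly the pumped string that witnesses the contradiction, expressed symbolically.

Assume L is regular; let p be its pumping constant.
Choose w = 0^p 1^{p+p!-2}. Since p ≠ (p+p!-2)+2 = p+p!, w ∈ L; and |w| ≥ p.
By the pumping lemma, w = xyz with |xy| ≤ p and |y| ≥ 1.
Since the first p symbols of w are all 0's and |xy| ≤ p, y lies entirely in the leading 0-block: y = 0^k for some k with 1 ≤ k ≤ p.
Since 1 ≤ k ≤ p, k divides p!; set t = 1 + p!/k. Then xy^t z has p + (p!/k)·k = p + p! copies of 0. Now the 0-count is p+p! and (1-count)+2 = (p+p!-2)+2 = p+p!, so i ≠ j+2 fails. So xy^t z = 0^{p+p!} 1^{p+p!-2} ∉ L.
This is a contradiction; hence L is not regular.

0^{p+p!} 1^{p+p!-2}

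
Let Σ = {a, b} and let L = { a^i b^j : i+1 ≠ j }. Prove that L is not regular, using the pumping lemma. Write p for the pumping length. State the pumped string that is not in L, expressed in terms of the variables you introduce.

a^{p+p!} b^{p+p!+1}

Toward a contradiction, assume L is regular with pumping length p.
Choose w = a^p b^{p+p!+1}. Since p ≠ (p+p!+1)-1 = p+p!, w ∈ L; and |w| ≥ p.
By the pumping lemma, w = xyz with |xy| ≤ p and |y| > 0.
The first p characters of w are a's, so xy (and hence y) consists only of a's. Write y = a^k, 1 ≤ k ≤ p.
Since 1 ≤ k ≤ p, k divides p!; set t = 1 + p!/k. Then xy^t z has p + (p!/k)·k = p + p! copies of a. Now the a-count is p+p! and (b-count)-1 = (p+p!+1)-1 = p+p!, so i+1 ≠ j fails. So xy^t z = a^{p+p!} b^{p+p!+1} ∉ L.
This is a contradiction; hence L is not regular.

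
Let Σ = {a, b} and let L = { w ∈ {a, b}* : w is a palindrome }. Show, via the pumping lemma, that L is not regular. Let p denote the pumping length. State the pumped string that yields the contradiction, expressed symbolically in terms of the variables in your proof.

a^{p+k} b a^p

Assume L is regular. Let p be the pumping length given by the pumping lemma.
Take w = a^p b a^p, a palindrome of length 2p+1 ≥ p.
By the pumping lemma, w = xyz with |xy| ≤ p and y is nonempty.
Because |xy| ≤ p and w begins with p copies of a, we have y = a^k with 1 ≤ k ≤ p.
Pump with i = 2: xy^2z = a^{p+k} b a^p. Its reverse is a^p b a^{p+k}, which differs from xy^2z since k ≥ 1. So xy^2z is not a palindrome and xy^2z ∉ L.
Contradiction. Therefore L is not regular.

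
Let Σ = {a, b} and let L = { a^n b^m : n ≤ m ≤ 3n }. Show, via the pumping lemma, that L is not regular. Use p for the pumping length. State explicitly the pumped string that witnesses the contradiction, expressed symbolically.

a^{p+k} b^p

Suppose for contradiction that L is regular, and let p be the pumping length.
Take w = a^p b^p ∈ L (since p ≤ p ≤ 3p), with |w| = 2p ≥ p.
Write w = xyz as guaranteed by the lemma, with |xy| ≤ p and |y| ≥ 1.
Because |xy| ≤ p and w begins with p copies of a, we have y = a^k with 1 ≤ k ≤ p.
Pump with i = 2: xy^2z = a^{p+k} b^p. Now n = p+k > p = m, so the condition n ≤ m fails. Thus xy^2z ∉ L.
Contradiction. Therefore L is not regular.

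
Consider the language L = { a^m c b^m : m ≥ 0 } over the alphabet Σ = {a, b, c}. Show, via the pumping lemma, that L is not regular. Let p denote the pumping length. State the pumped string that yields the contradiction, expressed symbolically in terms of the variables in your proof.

Assume L is regular; let p be its pumping constant.
Take w = a^p c b^p ∈ L with |w| = 2p+1 ≥ p.
Write w = xyz as guaranteed by the lemma, with |xy| ≤ p and y is nonempty.
The first p characters of w are a's, so xy (and hence y) consists only of a's. Write y = a^k, 1 ≤ k ≤ p.
Pump with i = 2: xy^2z = a^{p+k} c b^p, which would require p+k = p. But k ≥ 1, so xy^2z ∉ L.
This contradicts the pumping lemma, so L is not regular.

a^{p+k} c b^p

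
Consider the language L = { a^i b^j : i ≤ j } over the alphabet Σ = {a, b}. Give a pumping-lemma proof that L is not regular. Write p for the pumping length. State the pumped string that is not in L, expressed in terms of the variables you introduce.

a^{p+k} b^p

Suppose for contradiction that L is regular, and let p be the pumping length.
Choose w = a^p b^p ∈ L, with |w| = 2p ≥ p.
Write w = xyz as guaranteed by the lemma, with |xy| ≤ p and |y| ≥ 1.
The first p characters of w are a's, so xy (and hence y) consists only of a's. Write y = a^k, 1 ≤ k ≤ p.
Consider xy^2z = a^{p+k} b^p. Since k ≥ 1, the a-count p+k exceeds the b-count p, so i ≤ j fails; thus xy^2z ∉ L.
Contradiction. Therefore L is not regular.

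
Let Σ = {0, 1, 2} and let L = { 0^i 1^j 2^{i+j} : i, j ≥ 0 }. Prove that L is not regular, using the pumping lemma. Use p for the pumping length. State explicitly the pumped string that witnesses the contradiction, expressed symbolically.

0^{p+k} 1^p 2^{2p}

Toward a contradiction, assume L is regular with pumping length p.
Take w = 0^p 1^p 2^{2p} ∈ L (with i=j=p, i+j=2p), |w| = 4p ≥ p.
The pumping lemma gives a decomposition w = xyz where |xy| ≤ p and |y| > 0.
Because |xy| ≤ p and w begins with p copies of 0, we have y = 0^k with 1 ≤ k ≤ p.
Consider xy^2z = 0^{p+k} 1^p 2^{2p}. Now the 0- and 1-counts sum to 2p+k, but the 2-count is 2p ≠ 2p+k. So xy^2z ∉ L.
This contradicts the pumping lemma, so L is not regular.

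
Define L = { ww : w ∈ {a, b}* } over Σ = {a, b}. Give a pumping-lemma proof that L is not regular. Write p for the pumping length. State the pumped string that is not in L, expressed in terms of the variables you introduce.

Suppose for contradiction that L is regular, and let p be the pumping length.
Take w = a^p b^p a^p b^p = uu where u = a^pb^p; then w ∈ L and |w| = 4p ≥ p.
The pumping lemma gives a decomposition w = xyz where |xy| ≤ p and |y| ≥ 1.
The first p characters of w are a's, so xy (and hence y) consists only of a's. Write y = a^k, 1 ≤ k ≤ p.
Pump with i = 2: xy^2z = a^{p+k} b^p a^p b^p, of length 4p+k. Suppose this equals vv. The string starts with a and ends with b, so v does too; thus the boundary between the two copies of v is a b→a transition. There is exactly one such transition, at position 2p+k, so |v| = 2p+k and |vv| = 4p+2k ≠ 4p+k since k ≥ 1. So xy^2z ∉ L.
This contradicts the pumping lemma, so L is not regular.

a^{p+k} b^p a^p b^p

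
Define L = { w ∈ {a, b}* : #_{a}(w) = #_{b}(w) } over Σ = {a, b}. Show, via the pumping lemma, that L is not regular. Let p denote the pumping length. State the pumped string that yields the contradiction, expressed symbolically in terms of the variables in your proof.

Toward a contradiction, assume L is regular with pumping length p.
Choose w = a^p b^p ∈ L with |w| = 2p ≥ p.
By the pumping lemma, w = xyz with |xy| ≤ p and |y| > 0.
Since the first p symbols of w are all a's and |xy| ≤ p, y lies entirely in the leading a-block: y = a^k for some k with 1 ≤ k ≤ p.
Pump with i = 2: xy^2z = a^{p+k} b^p has p+k occurrences of a but only p of b. Since k ≥ 1 the counts differ, so xy^2z ∉ L.
This contradicts the pumping lemma, so L is not regular.

a^{p+k} b^p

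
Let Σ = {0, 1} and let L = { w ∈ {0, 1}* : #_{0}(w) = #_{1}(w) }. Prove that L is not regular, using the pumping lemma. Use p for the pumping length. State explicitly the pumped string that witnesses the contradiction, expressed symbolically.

Toward a contradiction, assume L is regular with pumping length p.
Choose w = 0^p 1^p ∈ L with |w| = 2p ≥ p.
By the pumping lemma, w = xyz with |xy| ≤ p and |y| > 0.
Since the first p symbols of w are all 0's and |xy| ≤ p, y lies entirely in the leading 0-block: y = 0^k for some k with 1 ≤ k ≤ p.
Pump with i = 2: xy^2z = 0^{p+k} 1^p has p+k occurrences of 0 but only p of 1. Since k ≥ 1 the counts differ, so xy^2z ∉ L.
This is a contradiction; hence L is not regular.

0^{p+k} 1^p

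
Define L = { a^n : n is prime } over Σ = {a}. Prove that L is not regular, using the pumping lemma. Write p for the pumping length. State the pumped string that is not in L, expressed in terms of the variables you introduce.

Assume L is regular. Let p be the pumping length given by the pumping lemma.
Let q be a prime with q ≥ p+2 (infinitely many primes exist), and take w = a^q ∈ L with |w| = q ≥ p.
By the pumping lemma, w = xyz with |xy| ≤ p and y is nonempty.
Then y = a^k for some k with 1 ≤ k ≤ p.
Since 1 ≤ k ≤ p, |xz| = q-k. Pump with i = q+1: |xy^{q+1}z| = (q-k)+(q+1)k = q+qk = q(1+k), which is composite (both factors ≥ 2). So xy^{q+1}z = a^{q(1+k)} ∉ L.
This is a contradiction; hence L is not regular.

a^{q(1+k)}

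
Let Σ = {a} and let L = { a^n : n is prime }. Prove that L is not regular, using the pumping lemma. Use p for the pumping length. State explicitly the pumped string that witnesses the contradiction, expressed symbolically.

a^{q(1+k)}

Assume L is regular; let p be its pumping constant.
Let q be a prime with q ≥ p+2 (infinitely many primes exist), and take w = a^q ∈ L with |w| = q ≥ p.
Write w = xyz as guaranteed by the lemma, with |xy| ≤ p and |y| ≥ 1.
Then y = a^k for some k with 1 ≤ k ≤ p.
Since 1 ≤ k ≤ p, |xz| = q-k. Pump with i = q+1: |xy^{q+1}z| = (q-k)+(q+1)k = q+qk = q(1+k), which is composite (both factors ≥ 2). So xy^{q+1}z = a^{q(1+k)} ∉ L.
Contradiction. Therefore L is not regular.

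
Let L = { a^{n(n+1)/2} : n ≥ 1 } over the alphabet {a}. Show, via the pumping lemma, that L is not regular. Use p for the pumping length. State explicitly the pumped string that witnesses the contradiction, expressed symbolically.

Toward a contradiction, assume L is regular with pumping length p.
Take w = a^{p(p+1)/2} ∈ L with |w| = p(p+1)/2 ≥ p.
Write w = xyz as guaranteed by the lemma, with |xy| ≤ p and |y| ≥ 1.
Then y = a^k for some k with 1 ≤ k ≤ p.
Pump with i = 2: xy^2z = a^{p(p+1)/2+k}. Since 1 ≤ k ≤ p, p(p+1)/2 < p(p+1)/2+k ≤ p(p+1)/2+p < (p+1)(p+2)/2, so p(p+1)/2+k is strictly between consecutive triangular numbers. So xy^2z ∉ L.
This contradicts the pumping lemma, so L is not regular.

a^{p(p+1)/2+k}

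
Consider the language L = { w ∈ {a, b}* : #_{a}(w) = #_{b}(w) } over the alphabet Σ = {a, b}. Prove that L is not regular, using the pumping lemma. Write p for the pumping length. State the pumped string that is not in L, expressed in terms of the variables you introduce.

a^{p+k} b^p

Assume L is regular; let p be its pumping constant.
Choose w = a^p b^p ∈ L with |w| = 2p ≥ p.
The pumping lemma gives a decomposition w = xyz where |xy| ≤ p and y is nonempty.
The first p characters of w are a's, so xy (and hence y) consists only of a's. Write y = a^k, 1 ≤ k ≤ p.
Pump with i = 2: xy^2z = a^{p+k} b^p has p+k occurrences of a but only p of b. Since k ≥ 1 the counts differ, so xy^2z ∉ L.
Contradiction. Therefore L is not regular.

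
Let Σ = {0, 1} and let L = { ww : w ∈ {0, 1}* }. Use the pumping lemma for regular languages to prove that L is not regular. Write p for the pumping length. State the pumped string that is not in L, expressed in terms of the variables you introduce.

Assume L is regular; let p be its pumping constant.
Take w = 0^p 1^p 0^p 1^p = uu where u = 0^p1^p; then w ∈ L and |w| = 4p ≥ p.
Write w = xyz as guaranteed by the lemma, with |xy| ≤ p and |y| > 0.
Because |xy| ≤ p and w begins with p copies of 0, we have y = 0^k with 1 ≤ k ≤ p.
Pump with i = 2: xy^2z = 0^{p+k} 1^p 0^p 1^p, of length 4p+k. Suppose this equals vv. The string starts with 0 and ends with 1, so v does too; thus the boundary between the two copies of v is a 1→0 transition. There is exactly one such transition, at position 2p+k, so |v| = 2p+k and |vv| = 4p+2k ≠ 4p+k since k ≥ 1. So xy^2z ∉ L.
Contradiction. Therefore L is not regular.

0^{p+k} 1^p 0^p 1^p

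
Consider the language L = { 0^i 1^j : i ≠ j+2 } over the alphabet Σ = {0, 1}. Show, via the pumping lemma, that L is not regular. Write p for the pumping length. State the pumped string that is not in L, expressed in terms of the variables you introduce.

Assume L is regular; let p be its pumping constant.
Choose w = 0^p 1^{p+p!-2}. Since p ≠ (p+p!-2)+2 = p+p!, w ∈ L; and |w| ≥ p.
Write w = xyz as guaranteed by the lemma, with |xy| ≤ p and |y| ≥ 1.
Because |xy| ≤ p and w begins with p copies of 0, we have y = 0^k with 1 ≤ k ≤ p.
Since 1 ≤ k ≤ p, k divides p!; set t = 1 + p!/k. Then xy^t z has p + (p!/k)·k = p + p! copies of 0. Now the 0-count is p+p! and (1-count)+2 = (p+p!-2)+2 = p+p!, so i ≠ j+2 fails. So xy^t z = 0^{p+p!} 1^{p+p!-2} ∉ L.
This is a contradiction; hence L is not regular.

0^{p+p!} 1^{p+p!-2}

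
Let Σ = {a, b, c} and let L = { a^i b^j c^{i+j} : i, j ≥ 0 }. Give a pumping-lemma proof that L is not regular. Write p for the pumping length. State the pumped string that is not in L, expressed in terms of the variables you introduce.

a^{p+k} b^p c^{2p}

Suppose for contradiction that L is regular, and let p be the pumping length.
Take w = a^p b^p c^{2p} ∈ L (with i=j=p, i+j=2p), |w| = 4p ≥ p.
By the pumping lemma, w = xyz with |xy| ≤ p and |y| ≥ 1.
Because |xy| ≤ p and w begins with p copies of a, we have y = a^k with 1 ≤ k ≤ p.
Consider xy^2z = a^{p+k} b^p c^{2p}. Now the a- and b-counts sum to 2p+k, but the c-count is 2p ≠ 2p+k. So xy^2z ∉ L.
This contradicts the pumping lemma, so L is not regular.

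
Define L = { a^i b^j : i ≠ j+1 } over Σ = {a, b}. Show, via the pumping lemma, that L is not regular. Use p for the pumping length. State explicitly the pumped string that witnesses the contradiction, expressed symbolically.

Assume L is regular; let p be its pumping constant.
Choose w = a^p b^{p+p!-1}. Since p ≠ (p+p!-1)+1 = p+p!, w ∈ L; and |w| ≥ p.
The pumping lemma gives a decomposition w = xyz where |xy| ≤ p and |y| > 0.
Because |xy| ≤ p and w begins with p copies of a, we have y = a^k with 1 ≤ k ≤ p.
Since 1 ≤ k ≤ p, k divides p!; set t = 1 + p!/k. Then xy^t z has p + (p!/k)·k = p + p! copies of a. Now the a-count is p+p! and (b-count)+1 = (p+p!-1)+1 = p+p!, so i ≠ j+1 fails. So xy^t z = a^{p+p!} b^{p+p!-1} ∉ L.
This contradicts the pumping lemma, so L is not regular.

a^{p+p!} b^{p+p!-1}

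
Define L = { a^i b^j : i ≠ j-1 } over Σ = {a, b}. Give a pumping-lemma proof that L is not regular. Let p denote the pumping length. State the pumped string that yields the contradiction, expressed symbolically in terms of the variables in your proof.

Suppose for contradiction that L is regular, and let p be the pumping length.
Choose w = a^p b^{p+p!+1}. Since p ≠ (p+p!+1)-1 = p+p!, w ∈ L; and |w| ≥ p.
The pumping lemma gives a decomposition w = xyz where |xy| ≤ p and y is nonempty.
Because |xy| ≤ p and w begins with p copies of a, we have y = a^k with 1 ≤ k ≤ p.
Since 1 ≤ k ≤ p, k divides p!; set t = 1 + p!/k. Then xy^t z has p + (p!/k)·k = p + p! copies of a. Now the a-count is p+p! and (b-count)-1 = (p+p!+1)-1 = p+p!, so i ≠ j-1 fails. So xy^t z = a^{p+p!} b^{p+p!+1} ∉ L.
This contradicts the pumping lemma, so L is not regular.

a^{p+p!} b^{p+p!+1}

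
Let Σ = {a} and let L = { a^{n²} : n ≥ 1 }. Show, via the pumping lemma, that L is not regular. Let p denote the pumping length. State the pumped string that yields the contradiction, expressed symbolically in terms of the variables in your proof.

a^{p²+k}

Suppose for contradiction that L is regular, and let p be the pumping length.
Take w = a^{p²} ∈ L with |w| = p² ≥ p.
The pumping lemma gives a decomposition w = xyz where |xy| ≤ p and |y| ≥ 1.
Then y = a^k for some k with 1 ≤ k ≤ p.
Pump with i = 2: xy^2z = a^{p²+k}. Since 1 ≤ k ≤ p, p² < p²+k ≤ p²+p < (p+1)², so p²+k lies strictly between consecutive squares and is not a perfect square. So xy^2z ∉ L.
This contradicts the pumping lemma, so L is not regular.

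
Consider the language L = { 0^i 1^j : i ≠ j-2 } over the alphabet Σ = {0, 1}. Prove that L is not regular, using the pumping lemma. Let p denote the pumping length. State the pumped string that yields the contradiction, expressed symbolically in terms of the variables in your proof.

0^{p+p!} 1^{p+p!+2}

Assume L is regular; let p be its pumping constant.
Choose w = 0^p 1^{p+p!+2}. Since p ≠ (p+p!+2)-2 = p+p!, w ∈ L; and |w| ≥ p.
Write w = xyz as guaranteed by the lemma, with |xy| ≤ p and |y| > 0.
Because |xy| ≤ p and w begins with p copies of 0, we have y = 0^k with 1 ≤ k ≤ p.
Since 1 ≤ k ≤ p, k divides p!; set t = 1 + p!/k. Then xy^t z has p + (p!/k)·k = p + p! copies of 0. Now the 0-count is p+p! and (1-count)-2 = (p+p!+2)-2 = p+p!, so i ≠ j-2 fails. So xy^t z = 0^{p+p!} 1^{p+p!+2} ∉ L.
This contradicts the pumping lemma, so L is not regular.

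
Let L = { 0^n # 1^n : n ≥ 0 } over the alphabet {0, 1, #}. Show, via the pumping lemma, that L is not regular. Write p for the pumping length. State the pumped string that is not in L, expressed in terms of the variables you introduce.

Assume L is regular. Let p be the pumping length given by the pumping lemma.
Take w = 0^p # 1^p ∈ L with |w| = 2p+1 ≥ p.
By the pumping lemma, w = xyz with |xy| ≤ p and y is nonempty.
The first p characters of w are 0's, so xy (and hence y) consists only of 0's. Write y = 0^k, 1 ≤ k ≤ p.
Pump with i = 2: xy^2z = 0^{p+k} # 1^p, which would require p+k = p. But k ≥ 1, so xy^2z ∉ L.
Contradiction. Therefore L is not regular.

0^{p+k} # 1^p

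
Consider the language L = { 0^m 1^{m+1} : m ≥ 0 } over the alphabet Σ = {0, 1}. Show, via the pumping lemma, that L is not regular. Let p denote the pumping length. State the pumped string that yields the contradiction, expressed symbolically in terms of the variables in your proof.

0^{p+k} 1^{p+1}

Assume L is regular. Let p be the pumping length given by the pumping lemma.
Take w = 0^p 1^{p+1}. Then w ∈ L and |w| = 2p+1 ≥ p.
By the pumping lemma, w = xyz with |xy| ≤ p and |y| > 0.
The first p characters of w are 0's, so xy (and hence y) consists only of 0's. Write y = 0^k, 1 ≤ k ≤ p.
Pump with i = 2: xy^2z = 0^{p+k} 1^{p+1}. For this to lie in L we would need p+1 = (p+k)+1, which forces k = 0. But k ≥ 1, so xy^2z ∉ L.
This contradicts the pumping lemma, so L is not regular.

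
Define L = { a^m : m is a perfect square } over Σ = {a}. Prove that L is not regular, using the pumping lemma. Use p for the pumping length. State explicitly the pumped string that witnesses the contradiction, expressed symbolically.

Toward a contradiction, assume L is regular with pumping length p.
Take w = a^{p²} ∈ L with |w| = p² ≥ p.
The pumping lemma gives a decomposition w = xyz where |xy| ≤ p and |y| > 0.
Then y = a^k for some k with 1 ≤ k ≤ p.
Pump with i = 2: xy^2z = a^{p²+k}. Since 1 ≤ k ≤ p, p² < p²+k ≤ p²+p < (p+1)², so p²+k lies strictly between consecutive squares and is not a perfect square. So xy^2z ∉ L.
This contradicts the pumping lemma, so L is not regular.

a^{p²+k}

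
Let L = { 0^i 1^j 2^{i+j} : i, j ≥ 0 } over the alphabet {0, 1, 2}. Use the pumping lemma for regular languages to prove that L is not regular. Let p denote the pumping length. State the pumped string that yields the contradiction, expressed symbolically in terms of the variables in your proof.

Assume L is regular; let p be its pumping constant.
Take w = 0^p 1^p 2^{2p} ∈ L (with i=j=p, i+j=2p), |w| = 4p ≥ p.
The pumping lemma gives a decomposition w = xyz where |xy| ≤ p and |y| > 0.
Since the first p symbols of w are all 0's and |xy| ≤ p, y lies entirely in the leading 0-block: y = 0^k for some k with 1 ≤ k ≤ p.
Consider xy^2z = 0^{p+k} 1^p 2^{2p}. Now the 0- and 1-counts sum to 2p+k, but the 2-count is 2p ≠ 2p+k. So xy^2z ∉ L.
This is a contradiction; hence L is not regular.

0^{p+k} 1^p 2^{2p}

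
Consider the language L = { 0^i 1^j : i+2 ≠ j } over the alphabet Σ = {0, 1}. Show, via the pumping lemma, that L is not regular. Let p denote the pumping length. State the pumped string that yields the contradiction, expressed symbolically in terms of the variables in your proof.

Suppose for contradiction that L is regular, and let p be the pumping length.
Choose w = 0^p 1^{p+p!+2}. Since p ≠ (p+p!+2)-2 = p+p!, w ∈ L; and |w| ≥ p.
The pumping lemma gives a decomposition w = xyz where |xy| ≤ p and |y| > 0.
The first p characters of w are 0's, so xy (and hence y) consists only of 0's. Write y = 0^k, 1 ≤ k ≤ p.
Since 1 ≤ k ≤ p, k divides p!; set t = 1 + p!/k. Then xy^t z has p + (p!/k)·k = p + p! copies of 0. Now the 0-count is p+p! and (1-count)-2 = (p+p!+2)-2 = p+p!, so i+2 ≠ j fails. So xy^t z = 0^{p+p!} 1^{p+p!+2} ∉ L.
This contradicts the pumping lemma, so L is not regular.

0^{p+p!} 1^{p+p!+2}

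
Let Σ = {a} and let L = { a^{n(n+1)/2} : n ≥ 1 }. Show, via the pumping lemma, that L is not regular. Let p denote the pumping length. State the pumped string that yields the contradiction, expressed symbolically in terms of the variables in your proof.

a^{p(p+1)/2+k}

Toward a contradiction, assume L is regular with pumping length p.
Take w = a^{p(p+1)/2} ∈ L with |w| = p(p+1)/2 ≥ p.
By the pumping lemma, w = xyz with |xy| ≤ p and y is nonempty.
Then y = a^k for some k with 1 ≤ k ≤ p.
Pump with i = 2: xy^2z = a^{p(p+1)/2+k}. Since 1 ≤ k ≤ p, p(p+1)/2 < p(p+1)/2+k ≤ p(p+1)/2+p < (p+1)(p+2)/2, so p(p+1)/2+k is strictly between consecutive triangular numbers. So xy^2z ∉ L.
Contradiction. Therefore L is not regular.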